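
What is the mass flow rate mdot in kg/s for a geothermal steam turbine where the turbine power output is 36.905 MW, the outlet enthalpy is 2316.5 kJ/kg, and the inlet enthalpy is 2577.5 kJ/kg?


mdot = P * 1000 / (h_in - h_out)
mdot = 36.905 * 1000 / (2577.5 - 2316.5)
mdot = 141.40 kg/s


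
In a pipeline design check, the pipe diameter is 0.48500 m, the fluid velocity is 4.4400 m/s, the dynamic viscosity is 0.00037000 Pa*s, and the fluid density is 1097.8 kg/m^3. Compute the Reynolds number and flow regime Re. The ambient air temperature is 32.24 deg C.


Step 1: Re = rho*vel*D/mu = 1097.8*4.44*0.485/0.00037 = 6.3892e+06
Step 2: Re = 6.3892e+06 > 4000, so flow is turbulent.
Re = 6.3892e+06 (turbulent)


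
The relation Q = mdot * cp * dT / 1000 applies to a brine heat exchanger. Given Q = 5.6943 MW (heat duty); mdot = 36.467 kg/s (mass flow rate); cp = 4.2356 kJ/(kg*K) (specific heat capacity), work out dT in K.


dT = Q * 1000 / (mdot * cp)
dT = 5.6943 * 1000 / (36.467 * 4.2356)
dT = 36.866 K


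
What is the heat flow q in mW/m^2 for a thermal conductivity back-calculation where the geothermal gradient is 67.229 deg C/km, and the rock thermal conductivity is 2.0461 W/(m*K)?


q = k * grad / 1000
q = 2.0461 * 67.229 / 1000
q = 0.1375573 W/m^2
Convert: 0.1375573 W/m^2 * 1000.0 = 137.56 mW/m^2
q = 137.56 mW/m^2


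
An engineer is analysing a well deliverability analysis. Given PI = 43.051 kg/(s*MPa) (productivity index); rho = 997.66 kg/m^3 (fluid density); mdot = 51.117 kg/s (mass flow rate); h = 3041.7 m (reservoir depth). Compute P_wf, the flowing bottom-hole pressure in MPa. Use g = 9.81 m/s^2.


Step 1: P_i = rho*g*h/1e6 = 997.66*9.81*3041.7/1e6 = 29.76925 MPa
Step 2: P_wf = P_i - mdot/PI = 29.76925 - 51.117/43.051 = 28.582 MPa
P_wf = 28.582 MPa


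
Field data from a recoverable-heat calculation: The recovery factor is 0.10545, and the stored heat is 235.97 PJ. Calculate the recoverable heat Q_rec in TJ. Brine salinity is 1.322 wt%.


Q_rec = Q_s * RF
Q_rec = 235.97 * 0.10545
Q_rec = 24.88304 PJ
Convert: 24.88304 PJ * 1000.0 = 24883 TJ
Q_rec = 24883 TJ


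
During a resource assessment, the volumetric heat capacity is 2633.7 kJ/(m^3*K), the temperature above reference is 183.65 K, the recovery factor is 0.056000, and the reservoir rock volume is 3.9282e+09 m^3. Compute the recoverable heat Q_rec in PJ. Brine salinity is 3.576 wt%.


Step 1: Q_s = Vr*rhoc*dT/1e12 = 3.9282e+09*2633.7*183.65/1e12 = 1899.988 PJ
Step 2: Q_rec = Q_s * RF = 1899.988 * 0.056 = 106.40 PJ
Q_rec = 106.40 PJ


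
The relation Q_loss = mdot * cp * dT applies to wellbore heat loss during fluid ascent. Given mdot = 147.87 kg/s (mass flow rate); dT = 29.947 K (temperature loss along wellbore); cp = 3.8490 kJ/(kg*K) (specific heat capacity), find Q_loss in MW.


Q_loss = mdot * cp * dT
Q_loss = 147.87 * 3.8490 * 29.947
Q_loss = 17044.38 kW
Convert: 17044.38 kW * 0.001 = 17.044 MW
Q_loss = 17.044 MW


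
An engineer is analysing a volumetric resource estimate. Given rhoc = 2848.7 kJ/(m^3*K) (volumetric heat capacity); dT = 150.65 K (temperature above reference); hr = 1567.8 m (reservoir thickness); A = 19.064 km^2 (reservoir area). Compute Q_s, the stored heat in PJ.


Step 1: Vr = A*1e6*hr = 19.064*1e6*1567.8 = 2.988854e+10 m^3
Step 2: Q_s = Vr*rhoc*dT/1e12 = 2.988854e+10*2848.7*150.65/1e12 = 12827 PJ
Q_s = 12827 PJ


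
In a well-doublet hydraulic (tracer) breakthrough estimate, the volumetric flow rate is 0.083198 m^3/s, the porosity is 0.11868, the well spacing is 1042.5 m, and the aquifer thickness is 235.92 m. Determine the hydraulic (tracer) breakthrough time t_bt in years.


t_bt = pi * hr * phi * L^2 / (3 * Qv) / (365.25*86400)
t_bt = pi * 235.92 * 0.11868 * 1042.5^2 / (3 * 0.083198) / (365.25*86400)
t_bt = 12.137 years


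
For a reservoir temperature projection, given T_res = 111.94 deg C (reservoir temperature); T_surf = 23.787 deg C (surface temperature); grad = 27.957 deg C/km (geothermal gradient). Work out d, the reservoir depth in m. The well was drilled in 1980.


d = (T_res - T_surf) / grad * 1000
d = (111.94 - 23.787) / 27.957 * 1000
d = 3153.2 m


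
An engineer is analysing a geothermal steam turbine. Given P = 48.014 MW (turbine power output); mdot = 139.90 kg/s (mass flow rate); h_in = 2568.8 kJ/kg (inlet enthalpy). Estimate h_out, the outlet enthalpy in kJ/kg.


h_out = h_in - P * 1000 / mdot
h_out = 2568.8 - 48.014 * 1000 / 139.90
h_out = 2225.6 kJ/kg


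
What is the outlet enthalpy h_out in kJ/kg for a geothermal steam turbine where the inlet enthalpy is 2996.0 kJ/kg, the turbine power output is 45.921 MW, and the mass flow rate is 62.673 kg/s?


h_out = h_in - P * 1000 / mdot
h_out = 2996.0 - 45.921 * 1000 / 62.673
h_out = 2263.3 kJ/kg


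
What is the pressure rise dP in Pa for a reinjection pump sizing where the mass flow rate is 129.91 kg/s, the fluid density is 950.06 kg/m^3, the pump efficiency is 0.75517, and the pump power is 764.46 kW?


dP = P_pump * rho * eta / mdot
dP = 764.46 * 950.06 * 0.75517 / 129.91
dP = 4221.900 kPa
Convert: 4221.900 kPa * 1000.0 = 4.2219e+06 Pa
dP = 4.2219e+06 Pa


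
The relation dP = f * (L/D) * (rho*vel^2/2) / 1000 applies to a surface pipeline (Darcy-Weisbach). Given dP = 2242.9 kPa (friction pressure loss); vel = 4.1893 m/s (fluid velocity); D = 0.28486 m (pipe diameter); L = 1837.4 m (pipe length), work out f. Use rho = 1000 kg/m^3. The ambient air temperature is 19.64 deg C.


f = dP*1000 / ((L/D)*(rho*vel^2/2))
f = 2242.9*1000 / ((1837.4/0.28486)*(1000*4.1893^2/2))
f = 0.039626


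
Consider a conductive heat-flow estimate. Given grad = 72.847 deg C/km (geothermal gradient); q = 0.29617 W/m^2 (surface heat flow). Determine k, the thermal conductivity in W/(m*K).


k = q * 1000 / grad
k = 0.29617 * 1000 / 72.847
k = 4.0656 W/(m*K)


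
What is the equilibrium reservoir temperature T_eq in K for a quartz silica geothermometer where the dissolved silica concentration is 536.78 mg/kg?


T_eq = 1309 / (5.19 - log10(SiO2)) - 273.15
T_eq = 1309 / (5.19 - log10(536.78)) - 273.15
T_eq = 258.9198 deg C
Convert to K: 258.9198 + 273.15 = 532.07 K
T_eq = 532.07 K


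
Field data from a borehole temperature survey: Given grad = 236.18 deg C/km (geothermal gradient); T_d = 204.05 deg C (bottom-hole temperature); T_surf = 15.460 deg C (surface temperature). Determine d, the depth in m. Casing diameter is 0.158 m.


d = (T_d - T_surf) / grad * 1000
d = (204.05 - 15.460) / 236.18 * 1000
d = 798.50 m


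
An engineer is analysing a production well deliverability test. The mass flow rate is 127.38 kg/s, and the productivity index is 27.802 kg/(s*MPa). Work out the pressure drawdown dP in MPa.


dP = mdot * 1000 / PI
dP = 127.38 * 1000 / 27.802
dP = 4581.685 kPa
Convert: 4581.685 kPa * 0.001 = 4.5817 MPa
dP = 4.5817 MPa


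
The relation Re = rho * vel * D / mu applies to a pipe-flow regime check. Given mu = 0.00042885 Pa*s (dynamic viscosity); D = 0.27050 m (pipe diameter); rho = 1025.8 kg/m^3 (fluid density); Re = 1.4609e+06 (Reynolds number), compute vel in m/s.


vel = Re * mu / (rho * D)
vel = 1.4609e+06 * 0.00042885 / (1025.8 * 0.27050)
vel = 2.2579 m/s


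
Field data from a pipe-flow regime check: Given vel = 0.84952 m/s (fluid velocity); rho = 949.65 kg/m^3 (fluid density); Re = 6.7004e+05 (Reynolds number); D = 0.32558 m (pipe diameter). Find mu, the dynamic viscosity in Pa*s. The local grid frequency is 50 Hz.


mu = rho * vel * D / Re
mu = 949.65 * 0.84952 * 0.32558 / 6.7004e+05
mu = 0.00039201 Pa*s


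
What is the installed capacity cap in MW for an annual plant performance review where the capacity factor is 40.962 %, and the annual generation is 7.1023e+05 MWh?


cap = E_a / (CF/100 * 8760)
cap = 7.1023e+05 / (40.962/100 * 8760)
cap = 197.93 MW


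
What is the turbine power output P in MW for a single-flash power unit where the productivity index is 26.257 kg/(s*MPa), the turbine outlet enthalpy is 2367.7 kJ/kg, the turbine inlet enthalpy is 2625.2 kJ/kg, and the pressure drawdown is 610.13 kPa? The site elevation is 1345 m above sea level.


Step 1: mdot = PI * dP / 1000 = 26.257 * 610.13 / 1000 = 16.02018 kg/s
Step 2: P = mdot*(h_in - h_out)/1000 = 16.02018*(2625.2 - 2367.7)/1000 = 4.1252 MW
P = 4.1252 MW


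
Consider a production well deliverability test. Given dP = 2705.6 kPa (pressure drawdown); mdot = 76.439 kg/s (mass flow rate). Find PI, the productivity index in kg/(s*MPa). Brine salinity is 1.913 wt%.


PI = mdot * 1000 / dP
PI = 76.439 * 1000 / 2705.6
PI = 28.252 kg/(s*MPa)


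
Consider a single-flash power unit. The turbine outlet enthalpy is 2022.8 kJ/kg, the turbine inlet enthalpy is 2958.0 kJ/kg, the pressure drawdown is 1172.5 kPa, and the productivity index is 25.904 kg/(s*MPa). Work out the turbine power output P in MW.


Step 1: mdot = PI * dP / 1000 = 25.904 * 1172.5 / 1000 = 30.37244 kg/s
Step 2: P = mdot*(h_in - h_out)/1000 = 30.37244*(2958.0 - 2022.8)/1000 = 28.404 MW
P = 28.404 MW


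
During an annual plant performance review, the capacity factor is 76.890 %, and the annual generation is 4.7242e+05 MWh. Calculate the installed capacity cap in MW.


cap = E_a / (CF/100 * 8760)
cap = 4.7242e+05 / (76.890/100 * 8760)
cap = 70.138 MW


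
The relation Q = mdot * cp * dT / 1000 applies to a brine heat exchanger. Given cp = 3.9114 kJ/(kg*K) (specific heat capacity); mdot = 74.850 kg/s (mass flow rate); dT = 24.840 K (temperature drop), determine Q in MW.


Q = mdot * cp * dT / 1000
Q = 74.850 * 3.9114 * 24.840 / 1000
Q = 7.2724 MW


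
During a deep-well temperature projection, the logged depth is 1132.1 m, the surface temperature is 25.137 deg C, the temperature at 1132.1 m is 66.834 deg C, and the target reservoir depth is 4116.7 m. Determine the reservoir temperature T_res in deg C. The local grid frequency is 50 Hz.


Step 1: grad = (T_d1 - T_surf)/d1 * 1000 = (66.834 - 25.137)/1132.1 * 1000 = 36.83155 deg C/km
Step 2: T_res = T_surf + grad*d2/1000 = 25.137 + 36.83155*4116.7/1000 = 176.76 deg C
T_res = 176.76 deg C


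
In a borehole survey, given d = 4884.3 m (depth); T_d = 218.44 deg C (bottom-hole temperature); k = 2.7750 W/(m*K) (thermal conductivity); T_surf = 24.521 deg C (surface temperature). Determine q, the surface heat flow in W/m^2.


Step 1: grad = (T_d - T_surf)/d * 1000 = (218.44 - 24.521)/4884.3 * 1000 = 39.70252 deg C/km
Step 2: q = k * grad / 1000 = 2.775 * 39.70252 / 1000 = 0.11017 W/m^2
q = 0.11017 W/m^2


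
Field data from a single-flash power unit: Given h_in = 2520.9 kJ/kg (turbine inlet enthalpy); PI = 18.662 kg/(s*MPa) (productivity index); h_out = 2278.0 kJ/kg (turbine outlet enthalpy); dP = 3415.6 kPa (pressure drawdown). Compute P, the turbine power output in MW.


Step 1: mdot = PI * dP / 1000 = 18.662 * 3415.6 / 1000 = 63.74193 kg/s
Step 2: P = mdot*(h_in - h_out)/1000 = 63.74193*(2520.9 - 2278.0)/1000 = 15.483 MW
P = 15.483 MW


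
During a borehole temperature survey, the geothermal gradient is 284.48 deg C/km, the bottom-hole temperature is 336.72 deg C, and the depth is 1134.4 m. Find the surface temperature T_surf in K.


T_surf = T_d - grad * d / 1000
T_surf = 336.72 - 284.48 * 1134.4 / 1000
T_surf = 14.00589 deg C
Convert to K: 14.00589 + 273.15 = 287.16 K
T_surf = 287.16 K


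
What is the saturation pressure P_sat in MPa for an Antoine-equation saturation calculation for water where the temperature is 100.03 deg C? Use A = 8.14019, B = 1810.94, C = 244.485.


P_sat = 10^(A - B/(C + T)) / 760 * 0.101325
P_sat = 10^(8.14019 - 1810.94/(244.485 + 100.03)) / 760 * 0.101325
P_sat = 0.10200 MPa


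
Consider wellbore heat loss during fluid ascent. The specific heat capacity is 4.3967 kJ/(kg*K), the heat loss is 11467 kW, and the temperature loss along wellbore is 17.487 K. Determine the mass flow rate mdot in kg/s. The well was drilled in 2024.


mdot = Q_loss / (cp * dT)
mdot = 11467 / (4.3967 * 17.487)
mdot = 149.14 kg/s


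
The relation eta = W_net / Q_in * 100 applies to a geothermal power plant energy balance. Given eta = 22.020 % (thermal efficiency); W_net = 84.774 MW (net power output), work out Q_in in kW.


Q_in = W_net / (eta / 100)
Q_in = 84.774 / (22.020 / 100)
Q_in = 384.9864 MW
Convert: 384.9864 MW * 1000.0 = 3.8499e+05 kW
Q_in = 3.8499e+05 kW


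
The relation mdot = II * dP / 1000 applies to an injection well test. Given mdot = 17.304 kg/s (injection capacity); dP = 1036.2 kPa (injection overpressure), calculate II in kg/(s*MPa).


II = mdot * 1000 / dP
II = 17.304 * 1000 / 1036.2
II = 16.699 kg/(s*MPa)


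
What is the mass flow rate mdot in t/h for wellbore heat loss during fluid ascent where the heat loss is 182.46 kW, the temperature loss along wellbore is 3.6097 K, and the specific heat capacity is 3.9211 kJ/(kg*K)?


mdot = Q_loss / (cp * dT)
mdot = 182.46 / (3.9211 * 3.6097)
mdot = 12.89106 kg/s
Convert: 12.89106 kg/s * 3.6 = 46.408 t/h
mdot = 46.408 t/h


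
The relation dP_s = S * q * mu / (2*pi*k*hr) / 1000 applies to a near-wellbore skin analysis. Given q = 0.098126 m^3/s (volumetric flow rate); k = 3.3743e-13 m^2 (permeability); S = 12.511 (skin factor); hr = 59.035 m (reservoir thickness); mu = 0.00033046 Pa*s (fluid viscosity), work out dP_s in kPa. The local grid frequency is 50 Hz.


dP_s = S * q * mu / (2*pi*k*hr) / 1000
dP_s = 12.511 * 0.098126 * 0.00033046 / (2*pi*3.3743e-13*59.035) / 1000
dP_s = 3241.3 kPa


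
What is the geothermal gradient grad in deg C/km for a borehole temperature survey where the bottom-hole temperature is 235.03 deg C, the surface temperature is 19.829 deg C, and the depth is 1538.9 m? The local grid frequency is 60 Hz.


grad = (T_d - T_surf) / d * 1000
grad = (235.03 - 19.829) / 1538.9 * 1000
grad = 139.84 deg C/km


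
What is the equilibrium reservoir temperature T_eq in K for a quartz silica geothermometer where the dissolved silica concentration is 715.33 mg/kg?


T_eq = 1309 / (5.19 - log10(SiO2)) - 273.15
T_eq = 1309 / (5.19 - log10(715.33)) - 273.15
T_eq = 287.3311 deg C
Convert to K: 287.3311 + 273.15 = 560.48 K
T_eq = 560.48 K


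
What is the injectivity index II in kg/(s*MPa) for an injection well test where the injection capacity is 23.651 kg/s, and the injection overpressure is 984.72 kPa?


II = mdot * 1000 / dP
II = 23.651 * 1000 / 984.72
II = 24.018 kg/(s*MPa)


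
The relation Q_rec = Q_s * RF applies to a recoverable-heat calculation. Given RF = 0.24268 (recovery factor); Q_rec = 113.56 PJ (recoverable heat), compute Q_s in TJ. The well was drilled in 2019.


Q_s = Q_rec / RF
Q_s = 113.56 / 0.24268
Q_s = 467.9413 PJ
Convert: 467.9413 PJ * 1000.0 = 4.6794e+05 TJ
Q_s = 4.6794e+05 TJ


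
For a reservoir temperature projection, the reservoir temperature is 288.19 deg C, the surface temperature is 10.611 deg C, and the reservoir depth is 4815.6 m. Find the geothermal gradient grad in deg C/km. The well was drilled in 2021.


grad = (T_res - T_surf) / d * 1000
grad = (288.19 - 10.611) / 4815.6 * 1000
grad = 57.642 deg C/km


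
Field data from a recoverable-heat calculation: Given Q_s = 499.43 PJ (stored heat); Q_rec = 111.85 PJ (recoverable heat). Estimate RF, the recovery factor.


RF = Q_rec / Q_s
RF = 111.85 / 499.43
RF = 0.22396


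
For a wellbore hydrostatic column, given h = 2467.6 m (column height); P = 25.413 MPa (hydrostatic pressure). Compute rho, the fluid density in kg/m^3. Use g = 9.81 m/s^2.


rho = P * 1e6 / (g * h)
rho = 25.413 * 1e6 / (9.81 * 2467.6)
rho = 1049.8 kg/m^3


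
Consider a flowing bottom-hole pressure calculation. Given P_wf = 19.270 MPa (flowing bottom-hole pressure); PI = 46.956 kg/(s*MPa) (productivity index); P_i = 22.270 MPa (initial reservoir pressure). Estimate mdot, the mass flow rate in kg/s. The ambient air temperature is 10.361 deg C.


mdot = (P_i - P_wf) * PI
mdot = (22.270 - 19.270) * 46.956
mdot = 140.87 kg/s


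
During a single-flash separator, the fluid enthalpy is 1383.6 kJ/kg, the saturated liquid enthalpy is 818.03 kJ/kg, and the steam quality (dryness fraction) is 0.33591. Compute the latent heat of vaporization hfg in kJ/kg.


hfg = (h - hf) / x
hfg = (1383.6 - 818.03) / 0.33591
hfg = 1683.7 kJ/kg


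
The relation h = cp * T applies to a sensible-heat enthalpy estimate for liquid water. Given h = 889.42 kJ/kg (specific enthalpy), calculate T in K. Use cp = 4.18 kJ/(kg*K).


T = h / cp
T = 889.42 / 4.18
T = 212.7799 deg C
Convert to K: 212.7799 + 273.15 = 485.93 K
T = 485.93 K


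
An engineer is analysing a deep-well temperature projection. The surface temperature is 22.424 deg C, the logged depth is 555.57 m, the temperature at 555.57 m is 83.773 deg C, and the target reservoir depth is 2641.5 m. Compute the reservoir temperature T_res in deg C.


Step 1: grad = (T_d1 - T_surf)/d1 * 1000 = (83.773 - 22.424)/555.57 * 1000 = 110.4253 deg C/km
Step 2: T_res = T_surf + grad*d2/1000 = 22.424 + 110.4253*2641.5/1000 = 314.11 deg C
T_res = 314.11 deg C


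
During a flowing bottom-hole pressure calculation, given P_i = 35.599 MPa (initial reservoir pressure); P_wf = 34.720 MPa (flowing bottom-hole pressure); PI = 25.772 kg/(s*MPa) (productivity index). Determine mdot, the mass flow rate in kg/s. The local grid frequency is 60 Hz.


mdot = (P_i - P_wf) * PI
mdot = (35.599 - 34.720) * 25.772
mdot = 22.654 kg/s


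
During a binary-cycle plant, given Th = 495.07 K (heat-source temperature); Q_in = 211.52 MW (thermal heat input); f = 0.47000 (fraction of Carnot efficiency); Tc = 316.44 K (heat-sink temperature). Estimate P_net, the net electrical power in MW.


Step 1: eta = (1 - Tc/Th)*f = (1 - 316.44/495.07)*0.47 = 0.1695843
Step 2: P_net = eta * Q_in = 0.1695843 * 211.52 = 35.870 MW
P_net = 35.870 MW


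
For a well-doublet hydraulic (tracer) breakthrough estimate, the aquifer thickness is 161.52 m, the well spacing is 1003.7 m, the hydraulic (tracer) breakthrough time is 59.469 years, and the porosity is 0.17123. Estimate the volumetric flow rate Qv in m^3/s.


Qv = pi*hr*phi*L^2 / (3*t_bt*365.25*86400)
Qv = pi*161.52*0.17123*1003.7^2 / (3*59.469*365.25*86400)
Qv = 0.015547 m^3/s


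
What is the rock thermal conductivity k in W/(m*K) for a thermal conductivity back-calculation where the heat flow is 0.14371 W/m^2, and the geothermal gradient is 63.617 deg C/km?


k = q / (grad / 1000)
k = 0.14371 / (63.617 / 1000)
k = 2.2590 W/(m*K)


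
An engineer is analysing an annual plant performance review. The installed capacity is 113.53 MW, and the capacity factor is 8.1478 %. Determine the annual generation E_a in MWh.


E_a = CF / 100 * cap * 8760
E_a = 8.1478 / 100 * 113.53 * 8760
E_a = 81032 MWh


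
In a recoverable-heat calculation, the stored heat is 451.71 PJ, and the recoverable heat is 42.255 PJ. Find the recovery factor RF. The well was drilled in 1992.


RF = Q_rec / Q_s
RF = 42.255 / 451.71
RF = 0.093545


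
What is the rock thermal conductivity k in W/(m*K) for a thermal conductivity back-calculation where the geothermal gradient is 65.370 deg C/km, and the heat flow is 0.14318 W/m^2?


k = q / (grad / 1000)
k = 0.14318 / (65.370 / 1000)
k = 2.1903 W/(m*K)


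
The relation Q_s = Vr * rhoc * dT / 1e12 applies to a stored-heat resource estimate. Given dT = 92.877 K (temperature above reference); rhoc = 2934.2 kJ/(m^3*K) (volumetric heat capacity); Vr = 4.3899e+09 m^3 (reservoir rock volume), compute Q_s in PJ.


Q_s = Vr * rhoc * dT / 1e12
Q_s = 4.3899e+09 * 2934.2 * 92.877 / 1e12
Q_s = 1196.3 PJ


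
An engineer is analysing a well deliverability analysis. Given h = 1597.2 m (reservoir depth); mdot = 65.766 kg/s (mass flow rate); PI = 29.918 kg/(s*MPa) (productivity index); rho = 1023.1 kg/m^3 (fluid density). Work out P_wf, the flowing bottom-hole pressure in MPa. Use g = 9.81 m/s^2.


Step 1: P_i = rho*g*h/1e6 = 1023.1*9.81*1597.2/1e6 = 16.03048 MPa
Step 2: P_wf = P_i - mdot/PI = 16.03048 - 65.766/29.918 = 13.832 MPa
P_wf = 13.832 MPa


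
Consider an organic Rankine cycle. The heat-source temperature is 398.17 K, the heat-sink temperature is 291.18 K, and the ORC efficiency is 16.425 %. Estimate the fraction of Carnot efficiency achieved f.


f = (eta_orc/100) / (1 - Tc/Th)
f = (16.425/100) / (1 - 291.18/398.17)
f = 0.61127


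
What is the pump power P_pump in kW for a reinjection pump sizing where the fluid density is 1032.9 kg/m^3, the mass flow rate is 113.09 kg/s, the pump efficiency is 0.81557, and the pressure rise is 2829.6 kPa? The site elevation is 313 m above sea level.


P_pump = mdot * dP / (rho * eta)
P_pump = 113.09 * 2829.6 / (1032.9 * 0.81557)
P_pump = 379.87 kW


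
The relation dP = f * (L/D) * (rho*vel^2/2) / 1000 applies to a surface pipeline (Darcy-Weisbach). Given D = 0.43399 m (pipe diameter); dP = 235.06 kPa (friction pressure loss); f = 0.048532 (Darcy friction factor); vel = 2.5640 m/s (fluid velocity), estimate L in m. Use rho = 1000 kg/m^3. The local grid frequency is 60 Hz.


L = dP*1000*D / (f*rho*vel^2/2)
L = 235.06*1000*0.43399 / (0.048532*1000*2.5640^2/2)
L = 639.48 m


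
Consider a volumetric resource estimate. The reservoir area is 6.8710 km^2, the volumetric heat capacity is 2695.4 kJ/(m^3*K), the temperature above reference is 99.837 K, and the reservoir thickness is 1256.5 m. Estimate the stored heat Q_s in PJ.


Step 1: Vr = A*1e6*hr = 6.871*1e6*1256.5 = 8.633412e+09 m^3
Step 2: Q_s = Vr*rhoc*dT/1e12 = 8.633412e+09*2695.4*99.837/1e12 = 2323.3 PJ
Q_s = 2323.3 PJ


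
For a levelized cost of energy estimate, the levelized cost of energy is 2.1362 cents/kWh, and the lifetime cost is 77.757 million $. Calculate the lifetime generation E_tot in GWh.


E_tot = C_tot / LCOE * 100
E_tot = 77.757 / 2.1362 * 100
E_tot = 3640.0 GWh


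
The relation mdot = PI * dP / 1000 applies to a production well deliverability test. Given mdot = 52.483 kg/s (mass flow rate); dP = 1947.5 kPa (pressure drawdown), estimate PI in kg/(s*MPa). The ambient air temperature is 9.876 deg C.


PI = mdot * 1000 / dP
PI = 52.483 * 1000 / 1947.5
PI = 26.949 kg/(s*MPa)


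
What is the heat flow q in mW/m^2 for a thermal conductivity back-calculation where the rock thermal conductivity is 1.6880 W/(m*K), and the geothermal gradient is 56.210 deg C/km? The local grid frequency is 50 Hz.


q = k * grad / 1000
q = 1.6880 * 56.210 / 1000
q = 0.09488248 W/m^2
Convert: 0.09488248 W/m^2 * 1000.0 = 94.882 mW/m^2
q = 94.882 mW/m^2


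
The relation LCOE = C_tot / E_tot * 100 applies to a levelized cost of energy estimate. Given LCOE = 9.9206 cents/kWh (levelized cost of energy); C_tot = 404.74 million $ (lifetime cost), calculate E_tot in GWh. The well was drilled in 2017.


E_tot = C_tot / LCOE * 100
E_tot = 404.74 / 9.9206 * 100
E_tot = 4079.8 GWh


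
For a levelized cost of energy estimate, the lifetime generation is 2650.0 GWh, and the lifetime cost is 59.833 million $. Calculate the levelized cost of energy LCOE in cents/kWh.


LCOE = C_tot / E_tot * 100
LCOE = 59.833 / 2650.0 * 100
LCOE = 2.2578 cents/kWh


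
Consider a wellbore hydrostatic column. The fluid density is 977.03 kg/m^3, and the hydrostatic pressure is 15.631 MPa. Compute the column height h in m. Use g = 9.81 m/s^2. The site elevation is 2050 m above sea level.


h = P * 1e6 / (g * rho)
h = 15.631 * 1e6 / (9.81 * 977.03)
h = 1630.8 m


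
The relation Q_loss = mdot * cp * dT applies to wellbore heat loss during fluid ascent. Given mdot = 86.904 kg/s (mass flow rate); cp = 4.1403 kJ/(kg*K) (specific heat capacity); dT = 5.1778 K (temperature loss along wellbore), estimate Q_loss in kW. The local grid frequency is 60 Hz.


Q_loss = mdot * cp * dT
Q_loss = 86.904 * 4.1403 * 5.1778
Q_loss = 1863.0 kW


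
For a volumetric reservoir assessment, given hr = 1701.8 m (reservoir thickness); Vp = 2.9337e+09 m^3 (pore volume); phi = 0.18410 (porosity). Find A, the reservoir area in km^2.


A = Vp / (1e6 * hr * phi)
A = 2.9337e+09 / (1e6 * 1701.8 * 0.18410)
A = 9.3638 km^2


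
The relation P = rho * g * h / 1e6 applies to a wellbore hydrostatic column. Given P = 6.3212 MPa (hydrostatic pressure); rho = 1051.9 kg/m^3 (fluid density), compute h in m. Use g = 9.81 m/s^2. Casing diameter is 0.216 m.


h = P * 1e6 / (g * rho)
h = 6.3212 * 1e6 / (9.81 * 1051.9)
h = 612.57 m


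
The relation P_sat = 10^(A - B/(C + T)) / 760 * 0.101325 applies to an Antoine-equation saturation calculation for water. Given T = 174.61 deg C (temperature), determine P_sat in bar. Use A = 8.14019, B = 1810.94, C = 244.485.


P_sat = 10^(A - B/(C + T)) / 760 * 0.101325
P_sat = 10^(8.14019 - 1810.94/(244.485 + 174.61)) / 760 * 0.101325
P_sat = 0.8790635 MPa
Convert: 0.8790635 MPa * 10.0 = 8.7906 bar
P_sat = 8.7906 bar


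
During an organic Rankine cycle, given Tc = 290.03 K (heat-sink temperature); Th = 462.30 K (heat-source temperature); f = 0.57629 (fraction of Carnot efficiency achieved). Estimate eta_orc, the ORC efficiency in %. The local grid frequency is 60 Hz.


eta_orc = (1 - Tc/Th) * f * 100
eta_orc = (1 - 290.03/462.30) * 0.57629 * 100
eta_orc = 21.475 %


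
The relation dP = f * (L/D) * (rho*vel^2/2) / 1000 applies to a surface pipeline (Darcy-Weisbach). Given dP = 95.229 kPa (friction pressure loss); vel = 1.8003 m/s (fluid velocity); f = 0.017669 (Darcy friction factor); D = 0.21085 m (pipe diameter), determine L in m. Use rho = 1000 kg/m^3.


L = dP*1000*D / (f*rho*vel^2/2)
L = 95.229*1000*0.21085 / (0.017669*1000*1.8003^2/2)
L = 701.25 m


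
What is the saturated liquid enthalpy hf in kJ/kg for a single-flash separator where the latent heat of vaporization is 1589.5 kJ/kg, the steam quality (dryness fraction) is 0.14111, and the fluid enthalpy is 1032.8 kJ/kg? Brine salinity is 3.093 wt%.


hf = h - x * hfg
hf = 1032.8 - 0.14111 * 1589.5
hf = 808.51 kJ/kg


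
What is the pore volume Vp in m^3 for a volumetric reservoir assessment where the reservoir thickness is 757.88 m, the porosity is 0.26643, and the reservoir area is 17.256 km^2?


Vp = A * 1e6 * hr * phi
Vp = 17.256 * 1e6 * 757.88 * 0.26643
Vp = 3.4844e+09 m^3


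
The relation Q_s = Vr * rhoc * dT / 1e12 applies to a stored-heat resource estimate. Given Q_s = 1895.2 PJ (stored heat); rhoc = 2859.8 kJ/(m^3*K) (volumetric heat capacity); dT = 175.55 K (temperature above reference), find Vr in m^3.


Vr = Q_s * 1e12 / (rhoc * dT)
Vr = 1895.2 * 1e12 / (2859.8 * 175.55)
Vr = 3.7750e+09 m^3


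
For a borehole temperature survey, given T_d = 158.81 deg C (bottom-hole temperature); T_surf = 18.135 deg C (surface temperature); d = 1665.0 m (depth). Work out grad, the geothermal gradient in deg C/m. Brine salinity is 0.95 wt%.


grad = (T_d - T_surf) / d * 1000
grad = (158.81 - 18.135) / 1665.0 * 1000
grad = 84.48949 deg C/km
Convert: 84.48949 deg C/km * 0.001 = 0.084489 deg C/m
grad = 0.084489 deg C/m


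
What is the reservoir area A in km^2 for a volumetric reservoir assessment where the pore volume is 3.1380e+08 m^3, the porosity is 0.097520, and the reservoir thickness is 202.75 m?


A = Vp / (1e6 * hr * phi)
A = 3.1380e+08 / (1e6 * 202.75 * 0.097520)
A = 15.871 km^2


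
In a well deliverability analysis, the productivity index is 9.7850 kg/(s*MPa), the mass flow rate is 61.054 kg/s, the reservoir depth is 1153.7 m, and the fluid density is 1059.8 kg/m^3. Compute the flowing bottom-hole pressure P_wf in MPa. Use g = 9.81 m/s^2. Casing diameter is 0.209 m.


Step 1: P_i = rho*g*h/1e6 = 1059.8*9.81*1153.7/1e6 = 11.99460 MPa
Step 2: P_wf = P_i - mdot/PI = 11.99460 - 61.054/9.785 = 5.7550 MPa
P_wf = 5.7550 MPa


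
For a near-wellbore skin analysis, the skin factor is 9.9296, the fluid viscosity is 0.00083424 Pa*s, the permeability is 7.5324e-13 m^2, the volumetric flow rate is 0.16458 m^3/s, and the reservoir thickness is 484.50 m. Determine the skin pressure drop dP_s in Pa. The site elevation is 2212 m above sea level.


dP_s = S * q * mu / (2*pi*k*hr) / 1000
dP_s = 9.9296 * 0.16458 * 0.00083424 / (2*pi*7.5324e-13*484.50) / 1000
dP_s = 594.5560 kPa
Convert: 594.5560 kPa * 1000.0 = 5.9456e+05 Pa
dP_s = 5.9456e+05 Pa


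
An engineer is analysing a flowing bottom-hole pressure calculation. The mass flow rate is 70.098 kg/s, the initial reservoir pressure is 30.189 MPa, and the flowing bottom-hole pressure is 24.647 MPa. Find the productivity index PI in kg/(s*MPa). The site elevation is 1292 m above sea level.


PI = mdot / (P_i - P_wf)
PI = 70.098 / (30.189 - 24.647)
PI = 12.649 kg/(s*MPa)


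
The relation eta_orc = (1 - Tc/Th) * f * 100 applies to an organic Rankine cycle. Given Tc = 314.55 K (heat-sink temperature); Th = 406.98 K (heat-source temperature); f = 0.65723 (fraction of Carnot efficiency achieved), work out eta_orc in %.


eta_orc = (1 - Tc/Th) * f * 100
eta_orc = (1 - 314.55/406.98) * 0.65723 * 100
eta_orc = 14.926 %


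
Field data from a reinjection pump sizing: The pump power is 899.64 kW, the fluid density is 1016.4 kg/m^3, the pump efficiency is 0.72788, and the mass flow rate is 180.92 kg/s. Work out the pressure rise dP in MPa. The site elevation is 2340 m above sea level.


dP = P_pump * rho * eta / mdot
dP = 899.64 * 1016.4 * 0.72788 / 180.92
dP = 3678.804 kPa
Convert: 3678.804 kPa * 0.001 = 3.6788 MPa
dP = 3.6788 MPa


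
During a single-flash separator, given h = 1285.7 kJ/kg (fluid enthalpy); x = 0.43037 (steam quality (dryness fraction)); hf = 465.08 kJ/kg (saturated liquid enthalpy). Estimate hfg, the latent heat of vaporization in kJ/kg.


hfg = (h - hf) / x
hfg = (1285.7 - 465.08) / 0.43037
hfg = 1906.8 kJ/kg


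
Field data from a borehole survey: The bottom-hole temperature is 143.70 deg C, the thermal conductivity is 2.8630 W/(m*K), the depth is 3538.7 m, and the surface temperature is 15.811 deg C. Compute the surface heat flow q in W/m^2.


Step 1: grad = (T_d - T_surf)/d * 1000 = (143.7 - 15.811)/3538.7 * 1000 = 36.14011 deg C/km
Step 2: q = k * grad / 1000 = 2.863 * 36.14011 / 1000 = 0.10347 W/m^2
q = 0.10347 W/m^2


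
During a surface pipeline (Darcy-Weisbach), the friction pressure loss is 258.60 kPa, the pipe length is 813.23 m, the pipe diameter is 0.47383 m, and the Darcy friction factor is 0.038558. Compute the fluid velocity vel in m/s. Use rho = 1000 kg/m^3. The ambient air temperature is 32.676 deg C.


vel = sqrt(dP*1000*2*D / (f*L*rho))
vel = sqrt(258.60*1000*2*0.47383 / (0.038558*813.23*1000))
vel = 2.7956 m/s


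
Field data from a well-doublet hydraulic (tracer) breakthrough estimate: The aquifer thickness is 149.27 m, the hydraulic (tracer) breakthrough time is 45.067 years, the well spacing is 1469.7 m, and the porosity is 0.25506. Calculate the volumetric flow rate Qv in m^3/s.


Qv = pi*hr*phi*L^2 / (3*t_bt*365.25*86400)
Qv = pi*149.27*0.25506*1469.7^2 / (3*45.067*365.25*86400)
Qv = 0.060553 m^3/s


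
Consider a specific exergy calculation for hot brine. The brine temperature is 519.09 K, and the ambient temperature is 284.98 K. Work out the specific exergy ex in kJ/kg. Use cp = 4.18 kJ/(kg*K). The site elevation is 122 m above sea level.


ex = cp * ((T_b - T_0) - T_0 * ln(T_b/T_0))
ex = 4.18 * ((519.09 - 284.98) - 284.98 * ln(519.09/284.98))
ex = 264.26 kJ/kg


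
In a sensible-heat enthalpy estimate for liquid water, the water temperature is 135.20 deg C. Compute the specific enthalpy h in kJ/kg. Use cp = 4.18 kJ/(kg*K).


h = cp * T
h = 4.18 * 135.20
h = 565.14 kJ/kg


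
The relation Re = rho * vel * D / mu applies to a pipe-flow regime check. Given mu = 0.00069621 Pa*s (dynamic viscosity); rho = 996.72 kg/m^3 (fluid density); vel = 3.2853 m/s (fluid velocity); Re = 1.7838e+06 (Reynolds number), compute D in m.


D = Re * mu / (rho * vel)
D = 1.7838e+06 * 0.00069621 / (996.72 * 3.2853)
D = 0.37926 m


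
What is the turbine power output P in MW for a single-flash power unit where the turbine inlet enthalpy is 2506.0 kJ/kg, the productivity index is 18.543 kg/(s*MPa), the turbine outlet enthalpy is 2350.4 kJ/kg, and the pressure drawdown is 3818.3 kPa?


Step 1: mdot = PI * dP / 1000 = 18.543 * 3818.3 / 1000 = 70.80274 kg/s
Step 2: P = mdot*(h_in - h_out)/1000 = 70.80274*(2506.0 - 2350.4)/1000 = 11.017 MW
P = 11.017 MW


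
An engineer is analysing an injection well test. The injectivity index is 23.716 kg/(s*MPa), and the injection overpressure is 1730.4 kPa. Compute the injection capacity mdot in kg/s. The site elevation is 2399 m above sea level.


mdot = II * dP / 1000
mdot = 23.716 * 1730.4 / 1000
mdot = 41.038 kg/s


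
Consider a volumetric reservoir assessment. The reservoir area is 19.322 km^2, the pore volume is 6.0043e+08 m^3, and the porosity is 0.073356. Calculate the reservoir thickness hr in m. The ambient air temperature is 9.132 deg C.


hr = Vp / (A * 1e6 * phi)
hr = 6.0043e+08 / (19.322 * 1e6 * 0.073356)
hr = 423.62 m


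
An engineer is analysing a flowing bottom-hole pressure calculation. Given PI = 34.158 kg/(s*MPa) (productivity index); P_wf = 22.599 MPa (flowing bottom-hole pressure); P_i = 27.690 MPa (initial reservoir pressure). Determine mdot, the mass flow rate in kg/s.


mdot = (P_i - P_wf) * PI
mdot = (27.690 - 22.599) * 34.158
mdot = 173.90 kg/s


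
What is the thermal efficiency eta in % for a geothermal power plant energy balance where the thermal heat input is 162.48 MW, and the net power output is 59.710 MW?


eta = W_net / Q_in * 100
eta = 59.710 / 162.48 * 100
eta = 36.749 %


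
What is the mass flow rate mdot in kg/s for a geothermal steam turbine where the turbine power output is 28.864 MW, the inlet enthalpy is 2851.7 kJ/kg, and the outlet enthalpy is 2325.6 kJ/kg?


mdot = P * 1000 / (h_in - h_out)
mdot = 28.864 * 1000 / (2851.7 - 2325.6)
mdot = 54.864 kg/s


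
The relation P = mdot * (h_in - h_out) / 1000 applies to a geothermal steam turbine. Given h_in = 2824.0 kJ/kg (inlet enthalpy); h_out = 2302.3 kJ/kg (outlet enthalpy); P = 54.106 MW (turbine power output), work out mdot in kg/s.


mdot = P * 1000 / (h_in - h_out)
mdot = 54.106 * 1000 / (2824.0 - 2302.3)
mdot = 103.71 kg/s


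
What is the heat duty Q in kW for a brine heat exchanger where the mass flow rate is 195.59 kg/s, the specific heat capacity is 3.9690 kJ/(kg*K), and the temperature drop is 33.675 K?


Q = mdot * cp * dT / 1000
Q = 195.59 * 3.9690 * 33.675 / 1000
Q = 26.14179 MW
Convert: 26.14179 MW * 1000.0 = 26142 kW
Q = 26142 kW


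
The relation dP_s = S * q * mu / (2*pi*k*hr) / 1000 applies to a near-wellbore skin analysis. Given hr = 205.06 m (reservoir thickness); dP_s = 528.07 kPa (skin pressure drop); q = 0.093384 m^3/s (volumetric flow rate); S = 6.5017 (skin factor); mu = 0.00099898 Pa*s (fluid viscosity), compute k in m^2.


k = S*q*mu / (2*pi*dP_s*1000*hr)
k = 6.5017*0.093384*0.00099898 / (2*pi*528.07*1000*205.06)
k = 8.9146e-13 m^2


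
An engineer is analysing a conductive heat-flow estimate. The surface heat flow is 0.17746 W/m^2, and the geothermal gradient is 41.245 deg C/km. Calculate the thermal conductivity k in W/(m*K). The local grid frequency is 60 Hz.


k = q * 1000 / grad
k = 0.17746 * 1000 / 41.245
k = 4.3026 W/(m*K)


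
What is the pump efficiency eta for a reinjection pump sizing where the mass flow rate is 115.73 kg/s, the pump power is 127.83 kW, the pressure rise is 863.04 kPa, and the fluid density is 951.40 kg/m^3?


eta = mdot * dP / (rho * P_pump)
eta = 115.73 * 863.04 / (951.40 * 127.83)
eta = 0.82126


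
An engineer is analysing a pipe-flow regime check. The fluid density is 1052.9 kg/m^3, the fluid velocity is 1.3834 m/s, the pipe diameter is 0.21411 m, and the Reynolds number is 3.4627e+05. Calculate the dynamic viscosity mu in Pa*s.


mu = rho * vel * D / Re
mu = 1052.9 * 1.3834 * 0.21411 / 3.4627e+05
mu = 0.00090065 Pa*s


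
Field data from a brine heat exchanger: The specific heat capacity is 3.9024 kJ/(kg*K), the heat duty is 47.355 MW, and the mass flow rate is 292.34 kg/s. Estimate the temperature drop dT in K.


dT = Q * 1000 / (mdot * cp)
dT = 47.355 * 1000 / (292.34 * 3.9024)
dT = 41.509 K


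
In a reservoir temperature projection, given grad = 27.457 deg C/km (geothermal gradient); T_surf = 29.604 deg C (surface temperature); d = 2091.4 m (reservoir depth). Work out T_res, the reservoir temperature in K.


T_res = T_surf + grad * d / 1000
T_res = 29.604 + 27.457 * 2091.4 / 1000
T_res = 87.02757 deg C
Convert to K: 87.02757 + 273.15 = 360.18 K
T_res = 360.18 K


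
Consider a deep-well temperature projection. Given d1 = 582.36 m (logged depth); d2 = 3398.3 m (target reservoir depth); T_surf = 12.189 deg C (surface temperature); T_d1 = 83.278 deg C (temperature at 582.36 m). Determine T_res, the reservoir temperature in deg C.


Step 1: grad = (T_d1 - T_surf)/d1 * 1000 = (83.278 - 12.189)/582.36 * 1000 = 122.0705 deg C/km
Step 2: T_res = T_surf + grad*d2/1000 = 12.189 + 122.0705*3398.3/1000 = 427.02 deg C
T_res = 427.02 deg C


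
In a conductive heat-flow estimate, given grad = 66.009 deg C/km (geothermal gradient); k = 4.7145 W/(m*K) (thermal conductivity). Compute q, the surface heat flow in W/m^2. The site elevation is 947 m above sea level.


q = k * grad / 1000
q = 4.7145 * 66.009 / 1000
q = 0.31120 W/m^2


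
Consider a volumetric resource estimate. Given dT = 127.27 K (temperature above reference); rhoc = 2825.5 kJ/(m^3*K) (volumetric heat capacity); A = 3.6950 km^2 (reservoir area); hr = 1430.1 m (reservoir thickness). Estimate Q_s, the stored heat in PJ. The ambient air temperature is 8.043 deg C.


Step 1: Vr = A*1e6*hr = 3.695*1e6*1430.1 = 5.284220e+09 m^3
Step 2: Q_s = Vr*rhoc*dT/1e12 = 5.284220e+09*2825.5*127.27/1e12 = 1900.2 PJ
Q_s = 1900.2 PJ


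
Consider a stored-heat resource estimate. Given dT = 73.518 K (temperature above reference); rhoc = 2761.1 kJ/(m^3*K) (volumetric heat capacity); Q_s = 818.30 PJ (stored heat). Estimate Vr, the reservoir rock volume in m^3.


Vr = Q_s * 1e12 / (rhoc * dT)
Vr = 818.30 * 1e12 / (2761.1 * 73.518)
Vr = 4.0312e+09 m^3


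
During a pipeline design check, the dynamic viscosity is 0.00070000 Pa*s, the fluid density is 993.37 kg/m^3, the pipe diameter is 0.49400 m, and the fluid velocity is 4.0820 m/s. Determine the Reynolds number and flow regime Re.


Step 1: Re = rho*vel*D/mu = 993.37*4.082*0.494/0.0007 = 2.8616e+06
Step 2: Re = 2.8616e+06 > 4000, so flow is turbulent.
Re = 2.8616e+06 (turbulent)


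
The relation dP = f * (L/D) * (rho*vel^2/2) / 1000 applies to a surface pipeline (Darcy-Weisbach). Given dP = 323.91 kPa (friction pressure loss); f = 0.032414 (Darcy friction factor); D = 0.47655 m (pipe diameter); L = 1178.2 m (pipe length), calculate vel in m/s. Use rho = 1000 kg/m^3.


vel = sqrt(dP*1000*2*D / (f*L*rho))
vel = sqrt(323.91*1000*2*0.47655 / (0.032414*1178.2*1000))
vel = 2.8432 m/s


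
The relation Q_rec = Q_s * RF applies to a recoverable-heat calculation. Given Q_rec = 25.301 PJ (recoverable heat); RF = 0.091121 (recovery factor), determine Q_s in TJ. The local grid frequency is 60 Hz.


Q_s = Q_rec / RF
Q_s = 25.301 / 0.091121
Q_s = 277.6638 PJ
Convert: 277.6638 PJ * 1000.0 = 2.7766e+05 TJ
Q_s = 2.7766e+05 TJ


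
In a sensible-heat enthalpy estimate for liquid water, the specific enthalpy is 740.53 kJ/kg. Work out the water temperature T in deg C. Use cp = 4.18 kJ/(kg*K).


T = h / cp
T = 740.53 / 4.18
T = 177.16 deg C


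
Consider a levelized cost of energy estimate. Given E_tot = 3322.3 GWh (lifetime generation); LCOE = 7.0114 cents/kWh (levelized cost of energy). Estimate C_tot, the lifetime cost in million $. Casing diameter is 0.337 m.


C_tot = LCOE / 100 * E_tot
C_tot = 7.0114 / 100 * 3322.3
C_tot = 232.94 million $


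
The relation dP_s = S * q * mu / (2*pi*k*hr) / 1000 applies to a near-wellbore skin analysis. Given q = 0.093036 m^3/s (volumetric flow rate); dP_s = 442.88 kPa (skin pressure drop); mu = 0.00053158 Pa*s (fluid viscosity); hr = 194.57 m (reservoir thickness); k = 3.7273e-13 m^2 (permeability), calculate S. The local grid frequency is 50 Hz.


S = dP_s * 1000 * 2*pi*k*hr / (q*mu)
S = 442.88 * 1000 * 2*pi*3.7273e-13*194.57 / (0.093036*0.00053158)
S = 4.0805
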